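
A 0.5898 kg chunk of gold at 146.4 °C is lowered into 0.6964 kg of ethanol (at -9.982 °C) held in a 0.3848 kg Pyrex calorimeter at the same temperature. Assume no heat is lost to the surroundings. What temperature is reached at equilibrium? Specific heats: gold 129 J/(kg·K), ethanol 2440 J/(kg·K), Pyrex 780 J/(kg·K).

With ΣQ=0 the equilibrium temperature is the m·c-weighted mean:
T_f = (76.08×146.4 + 1699.2×(-9.982) + 300.14×(-9.982)) / (76.08 + 1699.2 + 300.14)
    = -8818.9 / 2075.4 ≈ -4.25 °C

T_f ≈ -4.2 °C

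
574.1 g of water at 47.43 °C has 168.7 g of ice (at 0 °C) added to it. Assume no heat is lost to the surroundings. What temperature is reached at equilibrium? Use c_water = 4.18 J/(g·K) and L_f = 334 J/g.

Sum of m c ΔT and latent-heat terms is zero:
melt ice: 168.7·334 = 56346
  meltwater 0→T: 168.7·4.18·T = 705.17 T
  water: 2399.7(T − 47.43)
3104.9 T = 113820 − 56346 = 57474
T ≈ 18.51 °C (positive, so assuming full melt was valid).

T_f ≈ 18.5 °C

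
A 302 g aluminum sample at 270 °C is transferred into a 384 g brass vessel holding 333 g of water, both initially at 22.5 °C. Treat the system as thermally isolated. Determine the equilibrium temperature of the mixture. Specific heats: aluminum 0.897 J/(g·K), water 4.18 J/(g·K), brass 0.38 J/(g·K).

Heat gained plus heat lost sum to zero:
302×0.897×(T − 270) + 333×4.18×(T − 22.5) + 384×0.38×(T − 22.5) = 0
1808.8 T = 107743
T = 107743/1808.8 ≈ 59.57 °C

T_f ≈ 59.6 °C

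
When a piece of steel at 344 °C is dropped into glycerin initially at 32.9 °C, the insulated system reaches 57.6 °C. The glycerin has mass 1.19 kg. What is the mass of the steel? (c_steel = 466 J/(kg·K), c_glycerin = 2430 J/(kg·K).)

Heat lost by the steel = heat gained by the glycerin:
m×466×(344 − 57.6) = 1.19×2430×(57.6 − 32.9)
133462 m = 71425  ⇒  m ≈ 0.5352 kg

m ≈ 0.535 kg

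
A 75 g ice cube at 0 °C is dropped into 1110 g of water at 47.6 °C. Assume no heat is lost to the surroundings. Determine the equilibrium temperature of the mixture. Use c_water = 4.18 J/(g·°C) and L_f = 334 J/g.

Sum of m c ΔT and latent-heat terms is zero:
melt ice: 75·334 = 25050; warm the meltwater: 313.5 T; water: 4639.8(T − 47.6)
4953.3 T = 220854 − 25050 = 195804
T ≈ 39.53 °C (positive, so assuming full melt was valid).

T_f ≈ 39.5 °C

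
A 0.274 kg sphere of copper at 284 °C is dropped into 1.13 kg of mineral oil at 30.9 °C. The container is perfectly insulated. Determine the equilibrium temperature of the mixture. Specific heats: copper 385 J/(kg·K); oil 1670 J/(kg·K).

T_f ≈ 44.3 °C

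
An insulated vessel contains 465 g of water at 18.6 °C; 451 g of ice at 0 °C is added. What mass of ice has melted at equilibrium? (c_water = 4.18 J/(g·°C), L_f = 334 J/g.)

Cooling the water to 0 °C releases 465·4.18·18.6 = 36153 J.
To melt every bit of ice: 451·334 = 150634 J.
Since 36153 < 150634 J, not all the ice melts; equilibrium is at 0 °C.
m_melt = 36153 / L_f = 108.2 g.

m_melted ≈ 108 g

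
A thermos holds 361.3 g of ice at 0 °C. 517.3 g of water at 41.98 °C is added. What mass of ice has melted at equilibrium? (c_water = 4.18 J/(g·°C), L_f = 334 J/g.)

m_melted ≈ 272 g

Heat available from the water dropping to 0 °C: 517.3×4.18×41.98 = 90774 J.
To melt every bit of ice: 361.3×334 = 120674 J.
90774 J < 120674 J, so only part of the ice melts and the system sits at 0 °C.
Mass melted = 90774/334 ≈ 271.8 g.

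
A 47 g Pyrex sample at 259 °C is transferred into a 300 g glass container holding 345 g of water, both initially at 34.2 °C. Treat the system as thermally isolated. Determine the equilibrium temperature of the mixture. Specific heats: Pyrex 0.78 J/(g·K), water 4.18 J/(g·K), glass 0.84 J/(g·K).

T_f ≈ 39.0 °C

Setting the total heat transfer to zero:
47·0.78·(T − 259) + 345·4.18·(T − 34.2) + 300·0.84·(T − 34.2) = 0
36.66(T − 259) + 1442.1(T − 34.2) + 252(T − 34.2) = 0
1730.8 T = 67433
T ≈ 38.96 °C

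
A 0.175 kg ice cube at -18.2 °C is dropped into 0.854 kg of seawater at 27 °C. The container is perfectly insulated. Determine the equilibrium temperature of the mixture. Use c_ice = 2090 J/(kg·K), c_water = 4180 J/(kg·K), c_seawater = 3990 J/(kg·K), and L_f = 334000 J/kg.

T_f ≈ 6.5 °C

Sum of m c ΔT and latent-heat terms is zero:
ice -18.2→0 °C: 0.175×2090×18.2 = 6656.6
  melt ice: 0.175×334000 = 58450
  warm the meltwater: 731.5 T
  seawater cools: 0.854×3990×(T − 27) = 3407.5(T − 27)
4139 T = 92001 − 65107 = 26895
T ≈ 6.50 °C — above 0 °C, consistent with complete melting.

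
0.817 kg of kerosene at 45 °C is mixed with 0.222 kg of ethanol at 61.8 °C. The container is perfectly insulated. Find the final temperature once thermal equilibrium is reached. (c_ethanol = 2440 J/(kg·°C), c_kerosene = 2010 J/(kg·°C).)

T_f ≈ 49.2 °C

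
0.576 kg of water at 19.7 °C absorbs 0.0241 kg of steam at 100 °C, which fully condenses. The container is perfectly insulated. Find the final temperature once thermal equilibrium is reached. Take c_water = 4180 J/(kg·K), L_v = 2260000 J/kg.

Setting the total heat transfer to zero:
condense steam: −0.0241×2260000 = −54466
  condensed water 100 °C→T: 100.74(T − 100)
  original water: 2407.7(T − 19.7)
2508.4 T = 54466 + 10074 + 47431 = 111971
T ≈ 44.64 °C — below 100 °C, confirming all the steam condensed.

T_f ≈ 44.6 °C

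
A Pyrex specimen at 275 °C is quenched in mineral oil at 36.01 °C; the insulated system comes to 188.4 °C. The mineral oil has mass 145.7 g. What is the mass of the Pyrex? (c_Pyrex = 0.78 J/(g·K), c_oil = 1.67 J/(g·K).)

m ≈ 549 g

Heat gained plus heat lost sum to zero:
m×0.78×(188.4 − 275) + 145.7×1.67×(188.4 − 36.01) = 0
-67.55 m = -37079
m = -37079/-67.55 ≈ 548.9 g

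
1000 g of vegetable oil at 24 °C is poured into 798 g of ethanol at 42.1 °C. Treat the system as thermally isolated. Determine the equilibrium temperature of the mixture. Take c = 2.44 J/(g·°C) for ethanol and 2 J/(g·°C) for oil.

Heat gained plus heat lost sum to zero:
798·2.44·(T − 42.1) + 1000·2·(T − 24) = 0
1947.1(T − 42.1) + 2000(T − 24) = 0
(1947.1 + 2000) T = 1947.1·42.1 + 2000·24
T ≈ 32.93 °C

T_f ≈ 32.9 °C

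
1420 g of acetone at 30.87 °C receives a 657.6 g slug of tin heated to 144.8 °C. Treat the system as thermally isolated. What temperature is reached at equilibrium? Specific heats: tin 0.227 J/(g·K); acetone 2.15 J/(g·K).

T_f ≈ 36.2 °C

Heat lost by the tin equals heat gained by the acetone:
657.6×0.227×(144.8 − T) = 1420×2.15×(T − 30.87)
149.28(144.8 − T) = 3053(T − 30.87)
3202.3 T = 115861  ⇒  T ≈ 36.18 °C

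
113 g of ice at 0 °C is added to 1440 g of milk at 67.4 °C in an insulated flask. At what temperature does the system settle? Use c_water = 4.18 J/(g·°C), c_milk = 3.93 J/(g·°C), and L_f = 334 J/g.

T_f ≈ 56.1 °C

Conservation of energy gives ΣQ = 0:
melt ice: 113·334 = 37742
  meltwater 0→T: 113·4.18·T = 472.34 T
  milk cools: 1440·3.93·(T − 67.4) = 5659.2(T − 67.4)
6131.5 T = 381430 − 37742 = 343688
T ≈ 56.05 °C (positive, so assuming full melt was valid).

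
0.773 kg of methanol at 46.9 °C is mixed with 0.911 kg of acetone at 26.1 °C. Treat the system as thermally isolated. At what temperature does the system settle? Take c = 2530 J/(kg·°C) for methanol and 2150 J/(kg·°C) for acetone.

T_f ≈ 36.5 °C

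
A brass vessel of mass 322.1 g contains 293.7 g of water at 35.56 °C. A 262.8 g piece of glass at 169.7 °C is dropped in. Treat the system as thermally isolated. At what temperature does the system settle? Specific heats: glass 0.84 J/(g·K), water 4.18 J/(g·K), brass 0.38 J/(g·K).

T_f ≈ 54.4 °C

Let T be the final temperature. ΣQ_i = 0:
262.8×0.84×(T − 169.7) + 293.7×4.18×(T − 35.56) + 322.1×0.38×(T − 35.56) = 0
220.75(T − 169.7) + 1227.7(T − 35.56) + 122.4(T − 35.56) = 0
(220.75 + 1227.7 + 122.4) T = 220.75×169.7 + 1227.7×35.56 + 122.4×35.56
T = 85470/1570.8 ≈ 54.41 °C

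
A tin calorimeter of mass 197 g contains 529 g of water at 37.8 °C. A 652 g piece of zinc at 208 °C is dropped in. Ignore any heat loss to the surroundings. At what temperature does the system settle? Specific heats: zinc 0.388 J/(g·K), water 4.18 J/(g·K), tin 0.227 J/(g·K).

T_f ≈ 55.0 °C

Net heat exchanged in the isolated system is zero:
652×0.388×(T − 208) + 529×4.18×(T − 37.8) + 197×0.227×(T − 37.8) = 0
(252.98 + 2211.2 + 44.72) T = 252.98×208 + 2211.2×37.8 + 44.72×37.8
T = 137894 / 2508.9 = 55 °C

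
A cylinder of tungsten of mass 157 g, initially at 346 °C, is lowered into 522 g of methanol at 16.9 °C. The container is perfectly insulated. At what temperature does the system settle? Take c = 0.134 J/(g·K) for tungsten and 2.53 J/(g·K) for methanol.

T_f ≈ 22.1 °C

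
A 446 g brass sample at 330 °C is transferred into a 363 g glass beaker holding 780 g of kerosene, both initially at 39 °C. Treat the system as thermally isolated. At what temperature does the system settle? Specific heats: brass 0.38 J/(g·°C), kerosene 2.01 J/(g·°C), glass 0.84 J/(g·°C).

T_f ≈ 63.1 °C

T_f = Σ m_i c_i T_i / Σ m_i c_i:
T_f = (169.48*330 + 1567.8*39 + 304.92*39) / (169.48 + 1567.8 + 304.92)
    = 128964 / 2042.2 ≈ 63.15 °C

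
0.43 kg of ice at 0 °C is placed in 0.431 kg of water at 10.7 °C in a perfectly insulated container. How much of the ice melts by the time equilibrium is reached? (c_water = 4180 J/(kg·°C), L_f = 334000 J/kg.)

Heat available from the water dropping to 0 °C: 0.431·4180·10.7 = 19277 J.
Melting all 0.43 kg of ice would need 0.43·334000 = 143620 J.
That's not enough to melt it all — equilibrium is at 0 °C with ice remaining.
Mass melted = 19277/334000 ≈ 0.05772 kg.

m_melted ≈ 0.0577 kg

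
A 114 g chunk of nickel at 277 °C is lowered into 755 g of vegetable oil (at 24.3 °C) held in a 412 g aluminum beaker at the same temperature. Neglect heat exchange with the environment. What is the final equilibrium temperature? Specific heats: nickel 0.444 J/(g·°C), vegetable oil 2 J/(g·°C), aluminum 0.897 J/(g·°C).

T_f ≈ 30.9 °C

Net heat exchanged in the isolated system is zero:
114*0.444*(T − 277) + 755*2*(T − 24.3) + 412*0.897*(T − 24.3) = 0
50.62(T − 277) + 1510(T − 24.3) + 369.56(T − 24.3) = 0
1930.2 T = 59694
T = 59694 / 1930.2 = 30.9 °C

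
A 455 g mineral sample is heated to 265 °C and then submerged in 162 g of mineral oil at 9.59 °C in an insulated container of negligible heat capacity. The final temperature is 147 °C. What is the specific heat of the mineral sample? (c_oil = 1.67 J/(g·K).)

c ≈ 0.692 J/(g·K)

Energy conservation, ΣQ = 0:
455×c×(147 − 265) + 162×1.67×(147 − 9.59) = 0
-53690 c = -37175
c = -37175/-53690 ≈ 0.6924 J/(g·K)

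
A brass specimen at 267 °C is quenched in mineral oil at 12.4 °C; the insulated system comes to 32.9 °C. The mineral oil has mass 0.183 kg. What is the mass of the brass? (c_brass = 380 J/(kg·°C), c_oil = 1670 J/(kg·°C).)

Conservation of energy gives ΣQ = 0:
m×380×(32.9 − 267) + 0.183×1670×(32.9 − 12.4) = 0
-88958 m = -6265
m = -6265/-88958 ≈ 0.07043 kg

m ≈ 0.0704 kg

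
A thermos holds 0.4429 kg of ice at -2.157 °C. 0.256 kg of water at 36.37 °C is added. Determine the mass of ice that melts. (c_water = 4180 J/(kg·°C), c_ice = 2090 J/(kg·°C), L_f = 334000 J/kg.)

m_melted ≈ 0.111 kg

Cooling the water to 0 °C releases 0.256×4180×36.37 = 38919 J.
Of that, 0.4429×2090×2.157 = 1996.7 J goes to bring the ice to 0 °C, leaving 36922 J.
Fully melting the ice requires m_ice L_f = 0.4429×334000 = 147929 J.
36922 J < 147929 J, so only part of the ice melts and the system sits at 0 °C.
m_melted×334000 = 36922  ⇒  m_melted ≈ 0.1105 kg.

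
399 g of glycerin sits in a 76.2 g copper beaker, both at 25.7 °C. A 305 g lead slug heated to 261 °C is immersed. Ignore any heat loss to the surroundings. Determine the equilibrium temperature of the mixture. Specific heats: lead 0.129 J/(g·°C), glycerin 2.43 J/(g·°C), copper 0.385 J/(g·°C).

Setting the total heat transfer to zero:
305*0.129*(T − 261) + 399*2.43*(T − 25.7) + 76.2*0.385*(T − 25.7) = 0
39.34(T − 261) + 969.57(T − 25.7) + 29.34(T − 25.7) = 0
1038.3 T = 35941
T = 35941 / 1038.3 = 34.6 °C

T_f ≈ 34.6 °C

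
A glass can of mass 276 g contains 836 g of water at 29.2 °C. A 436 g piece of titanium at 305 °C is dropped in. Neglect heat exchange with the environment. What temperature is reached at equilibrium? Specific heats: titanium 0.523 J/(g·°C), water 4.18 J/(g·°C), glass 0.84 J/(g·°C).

T_f ≈ 45.1 °C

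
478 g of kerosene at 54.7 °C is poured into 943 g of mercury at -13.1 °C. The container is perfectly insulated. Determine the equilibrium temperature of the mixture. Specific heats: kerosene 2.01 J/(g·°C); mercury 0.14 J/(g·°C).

T_f ≈ 46.5 °C

Taking heat into each body as positive, Σ m c ΔT = 0:
478×2.01×(T − 54.7) + 943×0.14×(T − (-13.1)) = 0
1092.8 T = 50825
T ≈ 46.51 °C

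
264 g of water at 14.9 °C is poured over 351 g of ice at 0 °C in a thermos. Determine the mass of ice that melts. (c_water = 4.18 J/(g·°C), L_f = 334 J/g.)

m_melted ≈ 49.2 g

Water can give up m c ΔT = 264·4.18·14.9 = 16442 J before reaching 0 °C.
Fully melting the ice requires m_ice L_f = 351·334 = 117234 J.
Since 16442 < 117234 J, not all the ice melts; equilibrium is at 0 °C.
m_melt = 16442 / L_f = 49.23 g.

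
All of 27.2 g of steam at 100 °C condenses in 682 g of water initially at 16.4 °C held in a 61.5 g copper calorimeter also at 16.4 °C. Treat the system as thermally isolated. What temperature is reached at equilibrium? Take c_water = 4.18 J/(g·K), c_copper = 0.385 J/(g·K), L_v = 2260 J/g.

T_f ≈ 40.2 °C

Energy conservation, ΣQ = 0:
latent heat released on condensation: 27.2×2260 = 61472
  condensate cools 100→T: 27.2×4.18×(T − 100) = 113.7(T − 100)
  water warms: 682×4.18×(T − 16.4) = 2850.8(T − 16.4)
  copper cup: 61.5×0.385×(T − 16.4) = 23.68(T − 16.4)
2988.1 T = 61472 + 11370 + 47141 = 119982
T ≈ 40.15 °C — below 100 °C, confirming all the steam condensed.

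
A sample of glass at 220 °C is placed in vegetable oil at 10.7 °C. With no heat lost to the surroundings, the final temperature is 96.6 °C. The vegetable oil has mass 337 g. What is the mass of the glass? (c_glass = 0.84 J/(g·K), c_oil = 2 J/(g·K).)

Energy conservation, ΣQ = 0:
m·0.84·(96.6 − 220) + 337·2·(96.6 − 10.7) = 0
-103.66 m = -57897
m = -57897/-103.66 ≈ 558.5 g

m ≈ 559 g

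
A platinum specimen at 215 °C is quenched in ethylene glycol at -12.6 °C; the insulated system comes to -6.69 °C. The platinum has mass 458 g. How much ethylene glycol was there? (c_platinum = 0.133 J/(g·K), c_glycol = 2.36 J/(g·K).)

m ≈ 968 g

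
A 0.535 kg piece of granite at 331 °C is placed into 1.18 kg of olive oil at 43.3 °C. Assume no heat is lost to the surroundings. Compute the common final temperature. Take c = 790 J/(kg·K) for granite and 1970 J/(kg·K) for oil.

Taking heat into each body as positive, Σ m c ΔT = 0:
0.535×790×(T − 331) + 1.18×1970×(T − 43.3) = 0
(422.65 + 2324.6) T = 422.65×331 + 2324.6×43.3
T = 240552 / 2747.2 = 87.6 °C

T_f ≈ 87.6 °C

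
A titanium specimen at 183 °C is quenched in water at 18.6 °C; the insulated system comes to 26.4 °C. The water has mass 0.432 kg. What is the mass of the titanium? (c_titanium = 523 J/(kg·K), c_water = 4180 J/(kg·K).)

m ≈ 0.172 kg

|Q_titanium| = |Q_water|:
m×523×(183 − 26.4) = 0.432×4180×(26.4 − 18.6)
81902 m = 14085  ⇒  m ≈ 0.172 kg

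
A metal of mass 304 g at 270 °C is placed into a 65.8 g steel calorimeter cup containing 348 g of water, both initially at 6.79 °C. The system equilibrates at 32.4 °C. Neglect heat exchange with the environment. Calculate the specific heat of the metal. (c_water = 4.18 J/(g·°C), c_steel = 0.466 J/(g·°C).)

c ≈ 0.527 J/(g·°C)

Taking heat into each body as positive, Σ m c ΔT = 0:
304×c×(32.4 − 270) + 348×4.18×(32.4 − 6.79) + 65.8×0.466×(32.4 − 6.79) = 0
-72230 c = -38039
c = -38039/-72230 ≈ 0.5266 J/(g·°C)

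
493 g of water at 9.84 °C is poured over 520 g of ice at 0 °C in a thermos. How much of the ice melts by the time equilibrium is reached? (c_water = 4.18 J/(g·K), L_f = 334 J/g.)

m_melted ≈ 60.7 g

Water can give up m c ΔT = 493·4.18·9.84 = 20278 J before reaching 0 °C.
Fully melting the ice requires m_ice L_f = 520·334 = 173680 J.
That's not enough to melt it all — equilibrium is at 0 °C with ice remaining.
m_melted·334 = 20278  ⇒  m_melted ≈ 60.71 g.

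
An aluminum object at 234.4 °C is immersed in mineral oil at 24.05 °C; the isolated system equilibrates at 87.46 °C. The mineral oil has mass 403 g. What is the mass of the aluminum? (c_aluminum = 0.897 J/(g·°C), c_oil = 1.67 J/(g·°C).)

m ≈ 324 g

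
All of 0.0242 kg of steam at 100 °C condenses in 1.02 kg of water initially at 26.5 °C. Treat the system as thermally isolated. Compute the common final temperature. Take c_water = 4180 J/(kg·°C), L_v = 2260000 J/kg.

Let T be the final temperature. ΣQ_i = 0:
condense steam: −0.0242×2260000 = −54692
  condensate cools 100→T: 0.0242×4180×(T − 100) = 101.16(T − 100)
  water warms: 1.02×4180×(T − 26.5) = 4263.6(T − 26.5)
4364.8 T = 54692 + 10116 + 112985 = 177793
T ≈ 40.73 °C — below 100 °C, confirming all the steam condensed.

T_f ≈ 40.7 °C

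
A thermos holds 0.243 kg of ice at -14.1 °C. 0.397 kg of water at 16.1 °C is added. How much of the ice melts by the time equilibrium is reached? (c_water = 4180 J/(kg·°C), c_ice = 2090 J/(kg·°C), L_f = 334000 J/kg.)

m_melted ≈ 0.0586 kg

Water can give up m c ΔT = 0.397×4180×16.1 = 26717 J before reaching 0 °C.
Of that, 0.243×2090×14.1 = 7161 J goes to bring the ice to 0 °C, leaving 19556 J.
To melt every bit of ice: 0.243×334000 = 81162 J.
That's not enough to melt it all — equilibrium is at 0 °C with ice remaining.
m_melted×334000 = 19556  ⇒  m_melted ≈ 0.05855 kg.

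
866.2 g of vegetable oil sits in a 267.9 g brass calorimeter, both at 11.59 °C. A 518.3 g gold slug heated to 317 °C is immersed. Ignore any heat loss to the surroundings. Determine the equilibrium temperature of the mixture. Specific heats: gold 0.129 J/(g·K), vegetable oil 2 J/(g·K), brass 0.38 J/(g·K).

T_f ≈ 22.3 °C

T_f is the heat-capacity-weighted average of the initial temperatures:
T_f = (66.86×317 + 1732.4×11.59 + 101.8×11.59) / (66.86 + 1732.4 + 101.8)
    = 42453 / 1901.1 ≈ 22.33 °C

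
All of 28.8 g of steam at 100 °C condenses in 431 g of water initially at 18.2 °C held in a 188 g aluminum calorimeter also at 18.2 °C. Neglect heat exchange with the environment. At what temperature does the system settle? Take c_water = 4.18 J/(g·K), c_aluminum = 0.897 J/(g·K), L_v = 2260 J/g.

T_f ≈ 54.0 °C

Heat gained plus heat lost sum to zero:
steam→water at 100 °C releases m L_v = 28.8·2260 = 65088; condensed water 100 °C→T: 120.38(T − 100); original water: 1801.6(T − 18.2); aluminum cup: 188·0.897·(T − 18.2) = 168.64(T − 18.2)
2090.6 T = 65088 + 12038 + 35858 = 112984
T ≈ 54.04 °C, under the boiling point, so the assumption holds.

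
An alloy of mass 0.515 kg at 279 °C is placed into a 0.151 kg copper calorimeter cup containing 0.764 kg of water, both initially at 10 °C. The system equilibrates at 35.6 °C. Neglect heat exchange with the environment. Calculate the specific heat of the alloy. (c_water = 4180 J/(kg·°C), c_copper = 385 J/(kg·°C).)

c ≈ 664 J/(kg·°C)

Let T be the final temperature. ΣQ_i = 0:
0.515×c×(35.6 − 279) + 0.764×4180×(35.6 − 10) + 0.151×385×(35.6 − 10) = 0
-125.35 c = -83242
c = -83242/-125.35 ≈ 664.1 J/(kg·°C)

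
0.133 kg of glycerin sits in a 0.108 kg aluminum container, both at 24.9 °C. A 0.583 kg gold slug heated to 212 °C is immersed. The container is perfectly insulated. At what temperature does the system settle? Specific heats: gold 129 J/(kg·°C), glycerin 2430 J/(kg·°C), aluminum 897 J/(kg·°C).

T_f ≈ 53.3 °C

Setting the total heat transfer to zero:
0.583*129*(T − 212) + 0.133*2430*(T − 24.9) + 0.108*897*(T − 24.9) = 0
(75.21 + 323.19 + 96.88) T = 75.21*212 + 323.19*24.9 + 96.88*24.9
T = 26404/495.27 ≈ 53.31 °C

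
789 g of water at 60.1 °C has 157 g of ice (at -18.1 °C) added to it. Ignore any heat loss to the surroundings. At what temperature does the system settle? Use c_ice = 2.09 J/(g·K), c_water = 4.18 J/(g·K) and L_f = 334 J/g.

T_f ≈ 35.4 °C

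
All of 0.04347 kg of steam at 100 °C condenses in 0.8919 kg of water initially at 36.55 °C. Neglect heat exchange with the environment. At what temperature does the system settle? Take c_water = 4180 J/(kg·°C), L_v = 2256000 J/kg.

Energy conservation, ΣQ = 0:
latent heat released on condensation: 0.04347·2256000 = 98068; condensed water 100 °C→T: 181.7(T − 100); water warms: 0.8919·4180·(T − 36.55) = 3728.1(T − 36.55)
3909.8 T = 98068 + 18170 + 136264 = 252502
T ≈ 64.58 °C, under the boiling point, so the assumption holds.

T_f ≈ 64.6 °C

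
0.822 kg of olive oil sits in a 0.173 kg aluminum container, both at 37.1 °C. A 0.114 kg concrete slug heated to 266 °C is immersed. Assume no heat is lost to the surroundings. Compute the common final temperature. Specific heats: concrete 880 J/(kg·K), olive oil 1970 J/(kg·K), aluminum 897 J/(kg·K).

Energy conservation, ΣQ = 0:
0.114×880×(T − 266) + 0.822×1970×(T − 37.1) + 0.173×897×(T − 37.1) = 0
100.32(T − 266) + 1619.3(T − 37.1) + 155.18(T − 37.1) = 0
1874.8 T = 92520
T = 92520/1874.8 ≈ 49.35 °C

T_f ≈ 49.3 °C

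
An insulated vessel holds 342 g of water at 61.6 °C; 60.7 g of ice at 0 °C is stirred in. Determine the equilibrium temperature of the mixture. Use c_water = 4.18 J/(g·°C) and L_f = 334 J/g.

Energy balance with sensible and latent terms:
fusion: m_ice L_f = 60.7·334 = 20274; meltwater 0→T: 60.7·4.18·T = 253.73 T; water cools: 342·4.18·(T − 61.6) = 1429.6(T − 61.6)
1683.3 T = 88061 − 20274 = 67787
T ≈ 40.27 °C. Since T > 0 °C, the all-ice-melts assumption holds.

T_f ≈ 40.3 °C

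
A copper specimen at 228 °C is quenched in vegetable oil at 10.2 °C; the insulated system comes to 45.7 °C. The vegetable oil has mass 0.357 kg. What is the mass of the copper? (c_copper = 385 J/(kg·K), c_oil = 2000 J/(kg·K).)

Energy conservation, ΣQ = 0:
m×385×(45.7 − 228) + 0.357×2000×(45.7 − 10.2) = 0
-70186 m = -25347
m = -25347/-70186 ≈ 0.3611 kg

m ≈ 0.361 kg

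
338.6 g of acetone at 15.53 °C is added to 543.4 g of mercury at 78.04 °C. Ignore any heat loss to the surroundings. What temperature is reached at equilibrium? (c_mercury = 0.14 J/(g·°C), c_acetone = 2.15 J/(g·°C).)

Taking heat into each body as positive, Σ m c ΔT = 0:
543.4*0.14*(T − 78.04) + 338.6*2.15*(T − 15.53) = 0
804.07 T = 17243
T ≈ 21.44 °C

T_f ≈ 21.4 °C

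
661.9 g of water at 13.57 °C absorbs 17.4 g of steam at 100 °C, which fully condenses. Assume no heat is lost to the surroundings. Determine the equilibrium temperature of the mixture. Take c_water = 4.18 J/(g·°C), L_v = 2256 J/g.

T_f ≈ 29.6 °C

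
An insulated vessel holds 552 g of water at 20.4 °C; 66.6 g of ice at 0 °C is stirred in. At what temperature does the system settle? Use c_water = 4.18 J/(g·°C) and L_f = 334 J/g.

T_f ≈ 9.6 °C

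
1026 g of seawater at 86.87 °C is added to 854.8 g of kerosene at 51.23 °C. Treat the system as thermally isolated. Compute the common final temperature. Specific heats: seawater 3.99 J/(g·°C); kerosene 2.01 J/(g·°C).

T_f ≈ 76.3 °C

Heat lost by the seawater equals heat gained by the kerosene:
1026·3.99·(86.87 − T) = 854.8·2.01·(T − 51.23)
4093.7(86.87 − T) = 1718.1(T − 51.23)
5811.9 T = 443644  ⇒  T ≈ 76.33 °C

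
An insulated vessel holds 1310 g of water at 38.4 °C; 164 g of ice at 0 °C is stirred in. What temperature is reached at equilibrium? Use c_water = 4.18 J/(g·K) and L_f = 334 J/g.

Net heat exchanged in the isolated system is zero:
latent heat to melt: 164·334 = 54776
  warm the meltwater: 685.52 T
  water cools: 1310·4.18·(T − 38.4) = 5475.8(T − 38.4)
6161.3 T = 210271 − 54776 = 155495
T ≈ 25.24 °C (positive, so assuming full melt was valid).

T_f ≈ 25.2 °C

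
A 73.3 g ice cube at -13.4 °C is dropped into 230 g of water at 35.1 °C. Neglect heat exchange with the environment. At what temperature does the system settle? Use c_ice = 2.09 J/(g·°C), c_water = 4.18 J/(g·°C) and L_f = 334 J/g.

Energy conservation, ΣQ = 0:
ice -13.4→0 °C: 73.3×2.09×13.4 = 2052.8
  melt ice: 73.3×334 = 24482
  meltwater 0→T: 73.3×4.18×T = 306.39 T
  water: 961.4(T − 35.1)
1267.8 T = 33745 − 26535 = 7210.1
T ≈ 5.69 °C. Since T > 0 °C, the all-ice-melts assumption holds.

T_f ≈ 5.7 °C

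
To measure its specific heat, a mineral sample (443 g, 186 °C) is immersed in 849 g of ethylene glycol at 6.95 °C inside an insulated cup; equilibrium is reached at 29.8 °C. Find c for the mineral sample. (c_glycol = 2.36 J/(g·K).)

Heat lost by the mineral sample = heat gained by the glycol:
443·c·(186 − 29.8) = 849·2.36·(29.8 − 6.95)
69197 c = 45783  ⇒  c ≈ 0.6616 J/(g·K)

c ≈ 0.662 J/(g·K)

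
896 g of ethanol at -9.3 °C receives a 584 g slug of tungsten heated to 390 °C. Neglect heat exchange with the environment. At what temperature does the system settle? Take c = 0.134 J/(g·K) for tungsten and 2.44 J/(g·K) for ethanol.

T_f ≈ 4.5 °C

Conservation of energy gives ΣQ = 0:
584*0.134*(T − 390) + 896*2.44*(T − (-9.3)) = 0
78.26(T − 390) + 2186.2(T − (-9.3)) = 0
(78.26 + 2186.2) T = 78.26*390 + 2186.2*(-9.3)
T = 10188/2264.5 ≈ 4.50 °C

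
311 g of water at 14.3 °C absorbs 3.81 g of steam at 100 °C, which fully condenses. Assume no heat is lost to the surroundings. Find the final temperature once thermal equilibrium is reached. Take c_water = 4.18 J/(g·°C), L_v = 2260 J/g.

Setting the total heat transfer to zero:
condense steam: −3.81×2260 = −8610.6
  condensate cools 100→T: 3.81×4.18×(T − 100) = 15.93(T − 100)
  water warms: 311×4.18×(T − 14.3) = 1300(T − 14.3)
1315.9 T = 8610.6 + 1592.6 + 18590 = 28793
T ≈ 21.88 °C — below 100 °C, confirming all the steam condensed.

T_f ≈ 21.9 °C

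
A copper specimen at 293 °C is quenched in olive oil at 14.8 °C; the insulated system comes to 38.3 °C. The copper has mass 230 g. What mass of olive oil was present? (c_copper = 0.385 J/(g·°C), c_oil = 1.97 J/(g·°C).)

|Q_copper| = |Q_oil|:
230×0.385×(293 − 38.3) = m×1.97×(38.3 − 14.8)
46.29 m = 22554  ⇒  m ≈ 487.2 g

m ≈ 487 g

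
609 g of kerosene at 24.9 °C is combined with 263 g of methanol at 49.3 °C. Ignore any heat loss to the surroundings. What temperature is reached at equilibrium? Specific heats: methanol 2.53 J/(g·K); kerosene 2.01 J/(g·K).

T_f ≈ 33.5 °C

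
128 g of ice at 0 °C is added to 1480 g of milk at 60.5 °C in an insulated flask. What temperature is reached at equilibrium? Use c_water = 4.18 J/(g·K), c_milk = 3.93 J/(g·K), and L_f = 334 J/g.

T_f ≈ 48.7 °C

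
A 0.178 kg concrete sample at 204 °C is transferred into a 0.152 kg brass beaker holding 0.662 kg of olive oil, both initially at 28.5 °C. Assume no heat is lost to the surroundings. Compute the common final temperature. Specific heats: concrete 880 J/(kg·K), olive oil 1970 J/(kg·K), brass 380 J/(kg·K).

T_f ≈ 46.6 °C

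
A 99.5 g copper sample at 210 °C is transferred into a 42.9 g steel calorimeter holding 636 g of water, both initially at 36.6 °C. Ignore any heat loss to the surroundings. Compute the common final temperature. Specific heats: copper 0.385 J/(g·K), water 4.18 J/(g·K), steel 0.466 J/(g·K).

With ΣQ=0 the equilibrium temperature is the m·c-weighted mean:
T_f = (38.31×210 + 2658.5×36.6 + 19.99×36.6) / (38.31 + 2658.5 + 19.99)
    = 106077 / 2716.8 ≈ 39.04 °C

T_f ≈ 39.0 °C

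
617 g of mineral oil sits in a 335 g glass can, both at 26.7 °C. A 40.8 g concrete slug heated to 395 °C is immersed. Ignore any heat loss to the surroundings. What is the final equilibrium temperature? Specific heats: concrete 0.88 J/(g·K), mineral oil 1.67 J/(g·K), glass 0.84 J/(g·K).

T_f ≈ 36.5 °C

Conservation of energy gives ΣQ = 0:
40.8×0.88×(T − 395) + 617×1.67×(T − 26.7) + 335×0.84×(T − 26.7) = 0
35.9(T − 395) + 1030.4(T − 26.7) + 281.4(T − 26.7) = 0
1347.7 T = 49207
T ≈ 36.51 °C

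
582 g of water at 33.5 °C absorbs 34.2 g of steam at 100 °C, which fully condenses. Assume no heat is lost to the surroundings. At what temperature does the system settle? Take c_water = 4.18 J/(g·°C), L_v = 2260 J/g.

T_f ≈ 67.2 °C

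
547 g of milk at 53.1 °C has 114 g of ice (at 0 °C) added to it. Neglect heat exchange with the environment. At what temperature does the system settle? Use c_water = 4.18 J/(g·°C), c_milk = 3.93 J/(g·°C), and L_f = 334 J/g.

T_f ≈ 29.0 °C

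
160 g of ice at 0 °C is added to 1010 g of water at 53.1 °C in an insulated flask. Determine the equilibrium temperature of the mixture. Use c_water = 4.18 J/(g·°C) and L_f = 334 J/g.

Energy conservation, ΣQ = 0:
latent heat to melt: 160·334 = 53440; warm the meltwater: 668.8 T; water: 4221.8(T − 53.1)
4890.6 T = 224178 − 53440 = 170738
T ≈ 34.91 °C (positive, so assuming full melt was valid).

T_f ≈ 34.9 °C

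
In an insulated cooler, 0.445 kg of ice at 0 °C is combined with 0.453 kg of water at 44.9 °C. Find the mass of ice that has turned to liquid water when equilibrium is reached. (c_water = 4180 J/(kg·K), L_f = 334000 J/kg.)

m_melted ≈ 0.255 kg

Heat available from the water dropping to 0 °C: 0.453×4180×44.9 = 85020 J.
To melt every bit of ice: 0.445×334000 = 148630 J.
85020 J < 148630 J, so only part of the ice melts and the system sits at 0 °C.
m_melt = 85020 / L_f = 0.2546 kg.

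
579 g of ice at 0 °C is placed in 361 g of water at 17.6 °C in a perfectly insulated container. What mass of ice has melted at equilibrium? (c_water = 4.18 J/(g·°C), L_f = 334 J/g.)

Water can give up m c ΔT = 361·4.18·17.6 = 26558 J before reaching 0 °C.
Melting all 579 g of ice would need 579·334 = 193386 J.
Since 26558 < 193386 J, not all the ice melts; equilibrium is at 0 °C.
m_melted·334 = 26558  ⇒  m_melted ≈ 79.52 g.

m_melted ≈ 79.5 g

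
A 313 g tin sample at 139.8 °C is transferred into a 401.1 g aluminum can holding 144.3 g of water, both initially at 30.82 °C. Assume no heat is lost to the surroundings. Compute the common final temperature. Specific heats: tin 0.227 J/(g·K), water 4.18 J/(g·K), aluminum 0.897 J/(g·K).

Setting the total heat transfer to zero:
313*0.227*(T − 139.8) + 144.3*4.18*(T − 30.82) + 401.1*0.897*(T − 30.82) = 0
71.05(T − 139.8) + 603.17(T − 30.82) + 359.79(T − 30.82) = 0
1034 T = 39611
T = 39611 / 1034 = 38.3 °C

T_f ≈ 38.3 °C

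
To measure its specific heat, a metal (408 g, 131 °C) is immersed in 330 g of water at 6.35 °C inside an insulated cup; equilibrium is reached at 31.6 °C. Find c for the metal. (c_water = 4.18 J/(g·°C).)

c ≈ 0.859 J/(g·°C)

Heat gained plus heat lost sum to zero:
408×c×(31.6 − 131) + 330×4.18×(31.6 − 6.35) = 0
-40555 c = -34830
c = -34830/-40555 ≈ 0.8588 J/(g·°C)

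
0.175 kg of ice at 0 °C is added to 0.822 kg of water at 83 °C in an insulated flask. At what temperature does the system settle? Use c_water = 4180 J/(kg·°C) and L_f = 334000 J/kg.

Net heat exchanged in the isolated system is zero:
fusion: m_ice L_f = 0.175×334000 = 58450
  warm the meltwater: 731.5 T
  water: 3436(T − 83)
4167.5 T = 285185 − 58450 = 226735
T ≈ 54.41 °C (positive, so assuming full melt was valid).

T_f ≈ 54.4 °C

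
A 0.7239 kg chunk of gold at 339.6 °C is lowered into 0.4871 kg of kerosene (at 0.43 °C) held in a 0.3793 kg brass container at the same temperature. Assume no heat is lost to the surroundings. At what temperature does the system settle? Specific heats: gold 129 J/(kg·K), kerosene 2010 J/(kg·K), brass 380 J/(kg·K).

Net heat exchanged in the isolated system is zero:
0.7239×129×(T − 339.6) + 0.4871×2010×(T − 0.43) + 0.3793×380×(T − 0.43) = 0
(93.38 + 979.07 + 144.13) T = 93.38×339.6 + 979.07×0.43 + 144.13×0.43
T = 32196/1216.6 ≈ 26.46 °C

T_f ≈ 26.5 °C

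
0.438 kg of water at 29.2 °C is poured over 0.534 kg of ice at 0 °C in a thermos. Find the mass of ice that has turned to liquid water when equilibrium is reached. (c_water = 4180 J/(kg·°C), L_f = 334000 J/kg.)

Cooling the water to 0 °C releases 0.438×4180×29.2 = 53461 J.
To melt every bit of ice: 0.534×334000 = 178356 J.
53461 J < 178356 J, so only part of the ice melts and the system sits at 0 °C.
m_melted×334000 = 53461  ⇒  m_melted ≈ 0.1601 kg.

m_melted ≈ 0.16 kg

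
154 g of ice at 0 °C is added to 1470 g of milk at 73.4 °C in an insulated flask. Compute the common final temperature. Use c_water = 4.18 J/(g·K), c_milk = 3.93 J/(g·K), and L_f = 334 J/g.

T_f ≈ 58.0 °C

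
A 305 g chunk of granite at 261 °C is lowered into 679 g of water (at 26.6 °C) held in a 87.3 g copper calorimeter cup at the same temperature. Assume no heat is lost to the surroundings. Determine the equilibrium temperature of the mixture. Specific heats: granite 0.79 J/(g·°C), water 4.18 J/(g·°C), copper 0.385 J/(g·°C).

T_f = Σ m_i c_i T_i / Σ m_i c_i:
T_f = (240.95·261 + 2838.2·26.6 + 33.61·26.6) / (240.95 + 2838.2 + 33.61)
    = 139279 / 3112.8 ≈ 44.74 °C

T_f ≈ 44.7 °C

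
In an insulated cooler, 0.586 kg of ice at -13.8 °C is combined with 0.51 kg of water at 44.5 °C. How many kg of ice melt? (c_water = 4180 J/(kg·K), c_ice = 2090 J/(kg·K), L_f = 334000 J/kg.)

Heat available from the water dropping to 0 °C: 0.51×4180×44.5 = 94865 J.
Of that, 0.586×2090×13.8 = 16901 J goes to bring the ice to 0 °C, leaving 77964 J.
To melt every bit of ice: 0.586×334000 = 195724 J.
Since 77964 < 195724 J, not all the ice melts; equilibrium is at 0 °C.
m_melt = 77964 / L_f = 0.2334 kg.

m_melted ≈ 0.233 kg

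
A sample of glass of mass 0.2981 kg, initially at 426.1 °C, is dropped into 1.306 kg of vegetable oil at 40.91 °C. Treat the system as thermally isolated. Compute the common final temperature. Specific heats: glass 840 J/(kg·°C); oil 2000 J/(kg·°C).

T_f is the heat-capacity-weighted average of the initial temperatures:
T_f = (250.4×426.1 + 2612×40.91) / (250.4 + 2612)
    = 213554 / 2862.4 ≈ 74.61 °C

T_f ≈ 74.6 °C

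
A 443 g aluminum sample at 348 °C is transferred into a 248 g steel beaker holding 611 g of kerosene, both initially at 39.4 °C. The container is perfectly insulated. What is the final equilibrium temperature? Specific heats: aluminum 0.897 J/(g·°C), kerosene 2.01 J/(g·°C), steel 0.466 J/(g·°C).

Net heat exchanged in the isolated system is zero:
443*0.897*(T − 348) + 611*2.01*(T − 39.4) + 248*0.466*(T − 39.4) = 0
(397.37 + 1228.1 + 115.57) T = 397.37*348 + 1228.1*39.4 + 115.57*39.4
T = 191226/1741 ≈ 109.83 °C

T_f ≈ 109.8 °C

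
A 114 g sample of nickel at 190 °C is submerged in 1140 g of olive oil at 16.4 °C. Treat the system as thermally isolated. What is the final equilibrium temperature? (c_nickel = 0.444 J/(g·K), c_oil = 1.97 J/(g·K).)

T_f ≈ 20.2 °C

With ΣQ=0 the equilibrium temperature is the m·c-weighted mean:
T_f = (50.62·190 + 2245.8·16.4) / (50.62 + 2245.8)
    = 46448 / 2296.4 ≈ 20.23 °C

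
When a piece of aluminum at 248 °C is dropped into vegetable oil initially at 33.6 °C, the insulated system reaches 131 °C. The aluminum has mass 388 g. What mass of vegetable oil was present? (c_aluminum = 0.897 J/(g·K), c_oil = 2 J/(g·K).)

m ≈ 209 g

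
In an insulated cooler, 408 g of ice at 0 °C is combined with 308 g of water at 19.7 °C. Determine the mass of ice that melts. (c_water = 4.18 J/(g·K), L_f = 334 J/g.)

Heat available from the water dropping to 0 °C: 308×4.18×19.7 = 25363 J.
Fully melting the ice requires m_ice L_f = 408×334 = 136272 J.
Since 25363 < 136272 J, not all the ice melts; equilibrium is at 0 °C.
Mass melted = 25363/334 ≈ 75.94 g.

m_melted ≈ 75.9 g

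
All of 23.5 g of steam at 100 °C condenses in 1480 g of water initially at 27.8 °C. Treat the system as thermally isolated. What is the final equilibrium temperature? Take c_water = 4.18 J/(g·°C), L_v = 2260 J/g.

T_f ≈ 37.4 °C

Setting the total heat transfer to zero:
condense steam: −23.5·2260 = −53110
  condensed water 100 °C→T: 98.23(T − 100)
  original water: 6186.4(T − 27.8)
6284.6 T = 53110 + 9823 + 171982 = 234915
T ≈ 37.38 °C, under the boiling point, so the assumption holds.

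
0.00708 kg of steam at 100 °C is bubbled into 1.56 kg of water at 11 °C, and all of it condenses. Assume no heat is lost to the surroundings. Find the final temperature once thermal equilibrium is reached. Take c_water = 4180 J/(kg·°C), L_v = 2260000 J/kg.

T_f ≈ 13.8 °C

Taking heat into each body as positive, Σ m c ΔT = 0:
latent heat released on condensation: 0.00708·2260000 = 16001
  condensed water 100 °C→T: 29.59(T − 100)
  water warms: 1.56·4180·(T − 11) = 6520.8(T − 11)
6550.4 T = 16001 + 2959.4 + 71729 = 90689
T ≈ 13.84 °C (< 100 °C, so full condensation is consistent).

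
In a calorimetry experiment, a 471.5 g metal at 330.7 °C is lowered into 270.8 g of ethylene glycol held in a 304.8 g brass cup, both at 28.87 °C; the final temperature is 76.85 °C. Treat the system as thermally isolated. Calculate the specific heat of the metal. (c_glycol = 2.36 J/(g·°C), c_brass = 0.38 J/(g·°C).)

Let T be the final temperature. ΣQ_i = 0:
471.5×c×(76.85 − 330.7) + 270.8×2.36×(76.85 − 28.87) + 304.8×0.38×(76.85 − 28.87) = 0
-119690 c = -36221
c = -36221/-119690 ≈ 0.3026 J/(g·°C)

c ≈ 0.303 J/(g·°C)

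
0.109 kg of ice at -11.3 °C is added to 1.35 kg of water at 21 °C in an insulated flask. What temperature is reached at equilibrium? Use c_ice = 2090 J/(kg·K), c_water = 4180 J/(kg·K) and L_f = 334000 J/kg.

T_f ≈ 13.0 °C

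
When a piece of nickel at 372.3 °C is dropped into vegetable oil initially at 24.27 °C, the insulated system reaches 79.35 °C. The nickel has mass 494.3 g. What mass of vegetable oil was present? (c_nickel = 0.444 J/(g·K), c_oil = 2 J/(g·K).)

Conservation of energy gives ΣQ = 0:
494.3×0.444×(79.35 − 372.3) + m×2×(79.35 − 24.27) = 0
110.16 m = 64294
m = 64294/110.16 ≈ 583.6 g

m ≈ 584 g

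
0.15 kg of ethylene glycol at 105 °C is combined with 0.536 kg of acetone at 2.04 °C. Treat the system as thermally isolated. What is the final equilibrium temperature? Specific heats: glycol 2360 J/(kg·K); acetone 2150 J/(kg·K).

Let T be the final temperature. ΣQ_i = 0:
0.15·2360·(T − 105) + 0.536·2150·(T − 2.04) = 0
354(T − 105) + 1152.4(T − 2.04) = 0
(354 + 1152.4) T = 354·105 + 1152.4·2.04
T ≈ 26.24 °C

T_f ≈ 26.2 °C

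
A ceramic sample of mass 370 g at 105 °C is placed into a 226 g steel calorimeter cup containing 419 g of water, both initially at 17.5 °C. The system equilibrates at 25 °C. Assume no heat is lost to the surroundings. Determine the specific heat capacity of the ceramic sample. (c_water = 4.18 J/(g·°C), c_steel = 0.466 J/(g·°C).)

Heat gained plus heat lost sum to zero:
370×c×(25 − 105) + 419×4.18×(25 − 17.5) + 226×0.466×(25 − 17.5) = 0
-29600 c = -13926
c = -13926/-29600 ≈ 0.4705 J/(g·°C)

c ≈ 0.47 J/(g·°C)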